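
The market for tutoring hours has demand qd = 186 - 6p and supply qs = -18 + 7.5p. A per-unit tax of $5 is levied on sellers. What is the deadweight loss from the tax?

Pre-tax equilibrium: p* = 136/9, q* = 286/3.
Tax on sellers shifts supply to qs = -18 + 7.5(p − 5) = -55.5 + 7.5p.
186 - 6p = -55.5 + 7.5p gives buyer price pb = 161/9; sellers receive ps = 161/9 − 5 = 116/9.
New quantity: q = 186 − 6(161/9) = 236/3.
DWL = ½ × 5 × (286/3 − 236/3) = 125/3.

Deadweight loss = 125/3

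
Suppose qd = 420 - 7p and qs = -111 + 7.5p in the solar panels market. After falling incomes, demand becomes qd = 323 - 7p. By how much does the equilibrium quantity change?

Δq = -1455/29

Original equilibrium: p* = 1062/29, q* = 4746/29.
New equilibrium: 323 - 7p = -111 + 7.5p, so 434 = 14.5p and p' = 868/29; q' = 323 − 7(868/29) = 3291/29.
Change in quantity: 3291/29 − 4746/29 = -1455/29.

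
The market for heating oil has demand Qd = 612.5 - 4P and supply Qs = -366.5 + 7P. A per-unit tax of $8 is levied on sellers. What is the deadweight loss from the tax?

Deadweight loss = 896/11

Pre-tax equilibrium: P* = 89, Q* = 256.5.
Tax on sellers shifts supply to Qs = -366.5 + 7(P − 8) = -422.5 + 7P.
612.5 - 4P = -422.5 + 7P gives buyer price Pb = 1035/11; sellers receive Ps = 1035/11 − 8 = 947/11.
New quantity: Q = 612.5 − 4(1035/11) = 5195/22.
DWL = ½ × 8 × (256.5 − 5195/22) = 896/11.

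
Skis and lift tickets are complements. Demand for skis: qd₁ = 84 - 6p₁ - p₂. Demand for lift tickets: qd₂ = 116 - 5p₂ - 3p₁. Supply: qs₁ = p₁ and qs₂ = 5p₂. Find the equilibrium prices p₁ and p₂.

Market 1: 84 - 6p₁ - p₂ = p₁ → 7p₁ + p₂ = 84.
Market 2: 10p₂ + 3p₁ = 116.
Eliminating p₂: 10×(1) − 1×(2) gives 67p₁ = 724, so p₁ = 724/67.
Back-substitute into (2): p₂ = (116 − 3×724/67) / 10 = 560/67.

p₁ = 724/67, p₂ = 560/67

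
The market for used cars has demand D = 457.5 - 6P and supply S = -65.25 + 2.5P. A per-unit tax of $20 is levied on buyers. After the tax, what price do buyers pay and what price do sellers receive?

Pre-tax equilibrium: P* = 61.5, Q* = 88.5.
Tax on buyers shifts demand to D = 457.5 − 6(P + 20) = 337.5 - 6P.
337.5 - 6P = -65.25 + 2.5P gives seller price Ps = 1611/34; buyers pay Pb = 1611/34 + 20 = 2291/34.
New quantity: Q = 457.5 − 6(2291/34) = 1809/34.

Buyers pay 2291/34, sellers receive 1611/34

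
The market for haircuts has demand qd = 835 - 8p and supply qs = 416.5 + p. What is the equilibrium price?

Set qd = qs: 835 - 8p = 416.5 + p.
418.5 = 9p, so p* = 46.5.
q* = 835 − 8(46.5) = 463.

p* = 46.5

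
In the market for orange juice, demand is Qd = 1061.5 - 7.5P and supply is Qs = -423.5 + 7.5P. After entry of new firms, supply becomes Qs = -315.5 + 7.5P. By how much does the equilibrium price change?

Original equilibrium: P* = 99, Q* = 319.
New equilibrium: 1061.5 - 7.5P = -315.5 + 7.5P, so 1377 = 15P and P' = 91.8; Q' = 1061.5 − 7.5(91.8) = 373.
Change in price: 91.8 − 99 = -7.2.

ΔP = -7.2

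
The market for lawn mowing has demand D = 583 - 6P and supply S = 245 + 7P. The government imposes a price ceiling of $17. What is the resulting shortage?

Equilibrium price would be P* = 26, so the ceiling at 17 binds.
At P = 17: D = 583 − 6(17) = 481, S = 245 + 7(17) = 364.
Shortage = 481 − 364 = 117.

Shortage = 117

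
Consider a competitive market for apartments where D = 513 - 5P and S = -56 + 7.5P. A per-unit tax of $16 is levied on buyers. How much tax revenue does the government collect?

Tax revenue = 3798.4

Pre-tax equilibrium: P* = 45.52, Q* = 285.4.
Tax on buyers shifts demand to D = 513 − 5(P + 16) = 433 - 5P.
433 - 5P = -56 + 7.5P gives seller price Ps = 39.12; buyers pay Pb = 39.12 + 16 = 55.12.
New quantity: Q = 513 − 5(55.12) = 237.4.
Revenue = 16 × 237.4 = 3798.4.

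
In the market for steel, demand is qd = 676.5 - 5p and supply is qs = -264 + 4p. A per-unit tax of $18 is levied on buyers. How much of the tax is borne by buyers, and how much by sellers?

Buyers bear $8, sellers bear $10

Pre-tax equilibrium: p* = 104.5, q* = 154.
Tax on buyers shifts demand to qd = 676.5 − 5(p + 18) = 586.5 - 5p.
586.5 - 5p = -264 + 4p gives seller price ps = 94.5; buyers pay pb = 94.5 + 18 = 112.5.
New quantity: q = 676.5 − 5(112.5) = 114.
Buyer burden = 112.5 − 104.5 = 8; seller burden = 104.5 − 94.5 = 10.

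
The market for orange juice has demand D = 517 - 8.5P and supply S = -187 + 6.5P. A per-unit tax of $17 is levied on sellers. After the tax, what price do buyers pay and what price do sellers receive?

Buyers pay $54.3, sellers receive $37.3

Pre-tax equilibrium: P* = 704/15, Q* = 1771/15.
Tax on sellers shifts supply to S = -187 + 6.5(P − 17) = -297.5 + 6.5P.
517 - 8.5P = -297.5 + 6.5P gives buyer price Pb = 54.3; sellers receive Ps = 54.3 − 17 = 37.3.
New quantity: Q = 517 − 8.5(54.3) = 55.45.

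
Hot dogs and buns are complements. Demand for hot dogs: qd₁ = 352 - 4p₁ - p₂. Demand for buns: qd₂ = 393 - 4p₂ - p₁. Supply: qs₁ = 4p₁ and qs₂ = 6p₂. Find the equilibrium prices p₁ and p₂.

p₁ = 3127/79, p₂ = 2792/79

Market 1: 352 - 4p₁ - p₂ = 4p₁ → 8p₁ + p₂ = 352.
Market 2: 10p₂ + p₁ = 393.
Eliminating p₂: 10×(1) − 1×(2) gives 79p₁ = 3127, so p₁ = 3127/79.
Back-substitute into (2): p₂ = (393 − 1×3127/79) / 10 = 2792/79.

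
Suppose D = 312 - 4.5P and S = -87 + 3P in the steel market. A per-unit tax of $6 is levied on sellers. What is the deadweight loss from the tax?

Deadweight loss = 32.4

Pre-tax equilibrium: P* = 53.2, Q* = 72.6.
Tax on sellers shifts supply to S = -87 + 3(P − 6) = -105 + 3P.
312 - 4.5P = -105 + 3P gives buyer price Pb = 55.6; sellers receive Ps = 55.6 − 6 = 49.6.
New quantity: Q = 312 − 4.5(55.6) = 61.8.
DWL = ½ × 6 × (72.6 − 61.8) = 32.4.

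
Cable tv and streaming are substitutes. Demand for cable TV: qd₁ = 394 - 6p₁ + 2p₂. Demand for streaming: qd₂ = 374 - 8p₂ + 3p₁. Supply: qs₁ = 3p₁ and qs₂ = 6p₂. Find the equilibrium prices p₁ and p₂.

Market 1: 394 - 6p₁ + 2p₂ = 3p₁ → 9p₁ - 2p₂ = 394.
Market 2: 14p₂ - 3p₁ = 374.
Eliminating p₂: 14×(1) + 2×(2) gives 120p₁ = 6264, so p₁ = 52.2.
Back-substitute into (2): p₂ = (374 + 3×52.2) / 14 = 37.9.

p₁ = 52.2, p₂ = 37.9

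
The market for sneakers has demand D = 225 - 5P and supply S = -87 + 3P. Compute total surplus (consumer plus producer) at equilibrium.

Equilibrium: 225 - 5P = -87 + 3P gives P* = 39, Q* = 30.
Demand choke price: P = 45; supply starts at P = 29.
CS = ½(45 − 39)(30) = 90; PS = ½(39 − 29)(30) = 150.

Total surplus = 240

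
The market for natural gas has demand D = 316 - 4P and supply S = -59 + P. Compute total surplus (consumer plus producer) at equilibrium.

Equilibrium: 316 - 4P = -59 + P gives P* = 75, Q* = 16.
Demand choke price: P = 79; supply starts at P = 59.
CS = ½(79 − 75)(16) = 32; PS = ½(75 − 59)(16) = 128.

Total surplus = 160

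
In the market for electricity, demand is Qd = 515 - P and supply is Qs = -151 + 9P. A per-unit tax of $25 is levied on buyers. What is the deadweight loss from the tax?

Deadweight loss = 281.25

Pre-tax equilibrium: P* = 66.6, Q* = 448.4.
Tax on buyers shifts demand to Qd = 515 − 1(P + 25) = 490 - P.
490 - P = -151 + 9P gives seller price Ps = 64.1; buyers pay Pb = 64.1 + 25 = 89.1.
New quantity: Q = 515 − 1(89.1) = 425.9.
DWL = ½ × 25 × (448.4 − 425.9) = 281.25.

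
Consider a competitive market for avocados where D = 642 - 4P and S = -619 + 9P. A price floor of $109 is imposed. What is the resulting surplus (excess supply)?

Equilibrium price would be P* = 97, so the floor at 109 binds.
At P = 109: D = 206, S = 362.
Surplus = 362 − 206 = 156.

Surplus = 156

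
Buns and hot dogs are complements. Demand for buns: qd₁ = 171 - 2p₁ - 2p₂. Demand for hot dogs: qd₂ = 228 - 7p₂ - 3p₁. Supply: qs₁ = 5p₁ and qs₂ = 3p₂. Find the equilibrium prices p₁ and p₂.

p₁ = 19.59375, p₂ = 16.921875

Market 1: 171 - 2p₁ - 2p₂ = 5p₁ → 7p₁ + 2p₂ = 171.
Market 2: 10p₂ + 3p₁ = 228.
Eliminating p₂: 10×(1) − 2×(2) gives 64p₁ = 1254, so p₁ = 19.59375.
Back-substitute into (2): p₂ = (228 − 3×19.59375) / 10 = 16.921875.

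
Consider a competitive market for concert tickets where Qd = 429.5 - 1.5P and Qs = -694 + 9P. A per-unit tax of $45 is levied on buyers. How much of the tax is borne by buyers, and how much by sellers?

Buyers bear 270/7, sellers bear 45/7

Pre-tax equilibrium: P* = 107, Q* = 269.
Tax on buyers shifts demand to Qd = 429.5 − 1.5(P + 45) = 362 - 1.5P.
362 - 1.5P = -694 + 9P gives seller price Ps = 704/7; buyers pay Pb = 704/7 + 45 = 1019/7.
New quantity: Q = 429.5 − 1.5(1019/7) = 1478/7.
Buyer burden = 1019/7 − 107 = 270/7; seller burden = 107 − 704/7 = 45/7.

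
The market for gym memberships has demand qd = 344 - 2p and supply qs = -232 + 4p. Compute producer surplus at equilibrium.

Producer surplus = 2888

Equilibrium: 344 - 2p = -232 + 4p gives p* = 96, q* = 152.
Supply starts at p = 58 (where qs = 0).
PS = ½(96 − 58)(152) = 2888.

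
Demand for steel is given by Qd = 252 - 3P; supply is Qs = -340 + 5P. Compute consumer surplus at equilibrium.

Equilibrium: 252 - 3P = -340 + 5P gives P* = 74, Q* = 30.
Demand choke price (Qd = 0): P = 84.
CS = ½(84 − 74)(30) = 150.

Consumer surplus = 150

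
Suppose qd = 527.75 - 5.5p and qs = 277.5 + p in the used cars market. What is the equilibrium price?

p* = 38.5

Set qd = qs: 527.75 - 5.5p = 277.5 + p.
250.25 = 6.5p, so p* = 38.5.
q* = 527.75 − 5.5(38.5) = 316.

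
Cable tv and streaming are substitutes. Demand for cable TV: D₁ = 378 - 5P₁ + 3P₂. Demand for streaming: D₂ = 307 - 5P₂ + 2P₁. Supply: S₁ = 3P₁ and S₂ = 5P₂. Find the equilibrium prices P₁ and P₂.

Market 1: 378 - 5P₁ + 3P₂ = 3P₁ → 8P₁ - 3P₂ = 378.
Market 2: 10P₂ - 2P₁ = 307.
Eliminating P₂: 10×(1) + 3×(2) gives 74P₁ = 4701, so P₁ = 4701/74.
Back-substitute into (2): P₂ = (307 + 2×4701/74) / 10 = 1606/37.

P₁ = 4701/74, P₂ = 1606/37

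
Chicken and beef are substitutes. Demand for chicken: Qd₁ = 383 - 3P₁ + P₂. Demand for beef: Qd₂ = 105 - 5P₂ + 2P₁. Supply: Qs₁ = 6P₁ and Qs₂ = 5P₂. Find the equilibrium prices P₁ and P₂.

P₁ = 3935/88, P₂ = 1711/88

Market 1: 383 - 3P₁ + P₂ = 6P₁ → 9P₁ - P₂ = 383.
Market 2: 10P₂ - 2P₁ = 105.
Eliminating P₂: 10×(1) + 1×(2) gives 88P₁ = 3935, so P₁ = 3935/88.
Back-substitute into (2): P₂ = (105 + 2×3935/88) / 10 = 1711/88.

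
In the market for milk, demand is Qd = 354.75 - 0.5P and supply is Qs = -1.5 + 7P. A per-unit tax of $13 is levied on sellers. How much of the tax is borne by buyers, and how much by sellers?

Pre-tax equilibrium: P* = 47.5, Q* = 331.
Tax on sellers shifts supply to Qs = -1.5 + 7(P − 13) = -92.5 + 7P.
354.75 - 0.5P = -92.5 + 7P gives buyer price Pb = 1789/30; sellers receive Ps = 1789/30 − 13 = 1399/30.
New quantity: Q = 354.75 − 0.5(1789/30) = 4874/15.
Buyer burden = 1789/30 − 47.5 = 182/15; seller burden = 47.5 − 1399/30 = 13/15.

Buyers bear 182/15, sellers bear 13/15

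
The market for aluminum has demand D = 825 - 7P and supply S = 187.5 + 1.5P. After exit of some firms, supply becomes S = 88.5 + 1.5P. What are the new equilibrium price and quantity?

P' = 1473/17, Q' = 3714/17

Original equilibrium: P* = 75, Q* = 300.
New equilibrium: 825 - 7P = 88.5 + 1.5P, so 736.5 = 8.5P and P' = 1473/17; Q' = 825 − 7(1473/17) = 3714/17.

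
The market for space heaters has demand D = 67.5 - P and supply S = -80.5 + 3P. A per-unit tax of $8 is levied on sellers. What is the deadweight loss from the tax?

Pre-tax equilibrium: P* = 37, Q* = 30.5.
Tax on sellers shifts supply to S = -80.5 + 3(P − 8) = -104.5 + 3P.
67.5 - P = -104.5 + 3P gives buyer price Pb = 43; sellers receive Ps = 43 − 8 = 35.
New quantity: Q = 67.5 − 1(43) = 24.5.
DWL = ½ × 8 × (30.5 − 24.5) = 24.

Deadweight loss = 24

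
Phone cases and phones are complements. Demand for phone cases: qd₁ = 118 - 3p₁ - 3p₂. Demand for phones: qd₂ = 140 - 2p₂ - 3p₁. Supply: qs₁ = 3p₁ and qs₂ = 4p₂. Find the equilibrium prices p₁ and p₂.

Market 1: 118 - 3p₁ - 3p₂ = 3p₁ → 6p₁ + 3p₂ = 118.
Market 2: 6p₂ + 3p₁ = 140.
Eliminating p₂: 6×(1) − 3×(2) gives 27p₁ = 288, so p₁ = 32/3.
Back-substitute into (2): p₂ = (140 − 3×32/3) / 6 = 18.

p₁ = 32/3, p₂ = 18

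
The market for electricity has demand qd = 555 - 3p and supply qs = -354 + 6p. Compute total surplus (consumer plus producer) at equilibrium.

Total surplus = 15876

Equilibrium: 555 - 3p = -354 + 6p gives p* = 101, q* = 252.
Demand choke price: p = 185; supply starts at p = 59.
CS = ½(185 − 101)(252) = 10584; PS = ½(101 − 59)(252) = 5292.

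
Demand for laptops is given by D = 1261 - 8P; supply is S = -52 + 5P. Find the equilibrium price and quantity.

Set D = S: 1261 - 8P = -52 + 5P.
1313 = 13P, so P* = 101.
Q* = 1261 − 8(101) = 453.

P* = 101, Q* = 453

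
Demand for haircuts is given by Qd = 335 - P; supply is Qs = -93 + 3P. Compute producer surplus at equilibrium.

Equilibrium: 335 - P = -93 + 3P gives P* = 107, Q* = 228.
Supply starts at P = 31 (where Qs = 0).
PS = ½(107 − 31)(228) = 8664.

Producer surplus = 8664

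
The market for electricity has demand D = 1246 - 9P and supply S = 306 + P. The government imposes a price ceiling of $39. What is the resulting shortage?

Shortage = 550

Equilibrium price would be P* = 94, so the ceiling at 39 binds.
At P = 39: D = 1246 − 9(39) = 895, S = 306 + 1(39) = 345.
Shortage = 895 − 345 = 550.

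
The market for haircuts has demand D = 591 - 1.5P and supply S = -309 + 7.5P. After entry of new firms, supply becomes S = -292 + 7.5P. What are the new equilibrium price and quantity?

Original equilibrium: P* = 100, Q* = 441.
New equilibrium: 591 - 1.5P = -292 + 7.5P, so 883 = 9P and P' = 883/9; Q' = 591 − 1.5(883/9) = 2663/6.

P' = 883/9, Q' = 2663/6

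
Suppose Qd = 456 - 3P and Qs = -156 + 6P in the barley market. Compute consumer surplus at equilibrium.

Consumer surplus = 10584

Equilibrium: 456 - 3P = -156 + 6P gives P* = 68, Q* = 252.
Demand choke price (Qd = 0): P = 152.
CS = ½(152 − 68)(252) = 10584.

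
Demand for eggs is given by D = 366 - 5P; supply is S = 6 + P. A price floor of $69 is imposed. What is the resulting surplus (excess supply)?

Equilibrium price would be P* = 60, so the floor at 69 binds.
At P = 69: D = 21, S = 75.
Surplus = 75 − 21 = 54.

Surplus = 54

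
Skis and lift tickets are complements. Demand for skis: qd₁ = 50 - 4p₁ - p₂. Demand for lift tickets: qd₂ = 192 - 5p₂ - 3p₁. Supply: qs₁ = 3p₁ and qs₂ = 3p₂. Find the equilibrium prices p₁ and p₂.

Market 1: 50 - 4p₁ - p₂ = 3p₁ → 7p₁ + p₂ = 50.
Market 2: 8p₂ + 3p₁ = 192.
Eliminating p₂: 8×(1) − 1×(2) gives 53p₁ = 208, so p₁ = 208/53.
Back-substitute into (2): p₂ = (192 − 3×208/53) / 8 = 1194/53.

p₁ = 208/53, p₂ = 1194/53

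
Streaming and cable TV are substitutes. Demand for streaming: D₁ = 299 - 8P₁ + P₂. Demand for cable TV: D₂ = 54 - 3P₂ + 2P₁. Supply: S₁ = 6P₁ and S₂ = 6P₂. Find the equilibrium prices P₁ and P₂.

Market 1: 299 - 8P₁ + P₂ = 6P₁ → 14P₁ - P₂ = 299.
Market 2: 9P₂ - 2P₁ = 54.
Eliminating P₂: 9×(1) + 1×(2) gives 124P₁ = 2745, so P₁ = 2745/124.
Back-substitute into (2): P₂ = (54 + 2×2745/124) / 9 = 677/62.

P₁ = 2745/124, P₂ = 677/62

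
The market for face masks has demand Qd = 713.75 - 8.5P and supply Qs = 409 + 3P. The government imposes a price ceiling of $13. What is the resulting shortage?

Equilibrium price would be P* = 26.5, so the ceiling at 13 binds.
At P = 13: Qd = 713.75 − 8.5(13) = 603.25, Qs = 409 + 3(13) = 448.
Shortage = 603.25 − 448 = 155.25.

Shortage = 155.25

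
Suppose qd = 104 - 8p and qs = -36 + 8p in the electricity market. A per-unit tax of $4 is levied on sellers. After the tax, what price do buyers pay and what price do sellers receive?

Pre-tax equilibrium: p* = 8.75, q* = 34.
Tax on sellers shifts supply to qs = -36 + 8(p − 4) = -68 + 8p.
104 - 8p = -68 + 8p gives buyer price pb = 10.75; sellers receive ps = 10.75 − 4 = 6.75.
New quantity: q = 104 − 8(10.75) = 18.

Buyers pay $10.75, sellers receive $6.75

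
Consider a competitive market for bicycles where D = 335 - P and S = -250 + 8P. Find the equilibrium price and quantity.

P* = 65, Q* = 270

Set D = S: 335 - P = -250 + 8P.
585 = 9P, so P* = 65.
Q* = 335 − 1(65) = 270.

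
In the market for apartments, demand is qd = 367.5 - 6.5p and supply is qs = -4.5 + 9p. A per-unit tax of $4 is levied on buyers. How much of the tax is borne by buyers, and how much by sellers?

Pre-tax equilibrium: p* = 24, q* = 211.5.
Tax on buyers shifts demand to qd = 367.5 − 6.5(p + 4) = 341.5 - 6.5p.
341.5 - 6.5p = -4.5 + 9p gives seller price ps = 692/31; buyers pay pb = 692/31 + 4 = 816/31.
New quantity: q = 367.5 − 6.5(816/31) = 12177/62.
Buyer burden = 816/31 − 24 = 72/31; seller burden = 24 − 692/31 = 52/31.

Buyers bear 72/31, sellers bear 52/31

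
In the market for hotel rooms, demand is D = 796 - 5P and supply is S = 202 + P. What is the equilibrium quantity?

Set D = S: 796 - 5P = 202 + P.
594 = 6P, so P* = 99.
Q* = 796 − 5(99) = 301.

Q* = 301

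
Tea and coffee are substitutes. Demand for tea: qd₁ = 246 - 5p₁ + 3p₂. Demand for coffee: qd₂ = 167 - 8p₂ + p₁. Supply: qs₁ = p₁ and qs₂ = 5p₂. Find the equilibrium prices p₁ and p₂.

Market 1: 246 - 5p₁ + 3p₂ = p₁ → 6p₁ - 3p₂ = 246.
Market 2: 13p₂ - p₁ = 167.
Eliminating p₂: 13×(1) + 3×(2) gives 75p₁ = 3699, so p₁ = 49.32.
Back-substitute into (2): p₂ = (167 + 1×49.32) / 13 = 16.64.

p₁ = 49.32, p₂ = 16.64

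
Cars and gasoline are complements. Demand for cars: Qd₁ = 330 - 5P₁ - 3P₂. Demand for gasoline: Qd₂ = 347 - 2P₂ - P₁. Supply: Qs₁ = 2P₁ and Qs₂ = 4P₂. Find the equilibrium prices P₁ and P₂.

Market 1: 330 - 5P₁ - 3P₂ = 2P₁ → 7P₁ + 3P₂ = 330.
Market 2: 6P₂ + P₁ = 347.
Eliminating P₂: 6×(1) − 3×(2) gives 39P₁ = 939, so P₁ = 313/13.
Back-substitute into (2): P₂ = (347 − 1×313/13) / 6 = 2099/39.

P₁ = 313/13, P₂ = 2099/39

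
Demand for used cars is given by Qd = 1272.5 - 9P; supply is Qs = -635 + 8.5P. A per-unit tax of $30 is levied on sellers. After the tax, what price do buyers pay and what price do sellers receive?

Buyers pay 865/7, sellers receive 655/7

Pre-tax equilibrium: P* = 109, Q* = 291.5.
Tax on sellers shifts supply to Qs = -635 + 8.5(P − 30) = -890 + 8.5P.
1272.5 - 9P = -890 + 8.5P gives buyer price Pb = 865/7; sellers receive Ps = 865/7 − 30 = 655/7.
New quantity: Q = 1272.5 − 9(865/7) = 2245/14.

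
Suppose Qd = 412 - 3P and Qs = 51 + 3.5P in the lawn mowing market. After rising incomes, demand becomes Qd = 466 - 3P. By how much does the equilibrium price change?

Original equilibrium: P* = 722/13, Q* = 3190/13.
New equilibrium: 466 - 3P = 51 + 3.5P, so 415 = 6.5P and P' = 830/13; Q' = 466 − 3(830/13) = 3568/13.
Change in price: 830/13 − 722/13 = 108/13.

ΔP = 108/13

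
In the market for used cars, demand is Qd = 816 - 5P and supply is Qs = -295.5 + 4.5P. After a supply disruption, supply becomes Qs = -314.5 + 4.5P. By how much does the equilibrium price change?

Original equilibrium: P* = 117, Q* = 231.
New equilibrium: 816 - 5P = -314.5 + 4.5P, so 1130.5 = 9.5P and P' = 119; Q' = 816 − 5(119) = 221.
Change in price: 119 − 117 = 2.

ΔP = 2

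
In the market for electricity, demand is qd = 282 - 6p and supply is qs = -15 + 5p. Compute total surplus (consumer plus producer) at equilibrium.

Equilibrium: 282 - 6p = -15 + 5p gives p* = 27, q* = 120.
Demand choke price: p = 47; supply starts at p = 3.
CS = ½(47 − 27)(120) = 1200; PS = ½(27 − 3)(120) = 1440.

Total surplus = 2640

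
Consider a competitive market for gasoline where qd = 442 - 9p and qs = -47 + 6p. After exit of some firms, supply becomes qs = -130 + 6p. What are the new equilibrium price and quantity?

p' = 572/15, q' = 98.8

Original equilibrium: p* = 32.6, q* = 148.6.
New equilibrium: 442 - 9p = -130 + 6p, so 572 = 15p and p' = 572/15; q' = 442 − 9(572/15) = 98.8.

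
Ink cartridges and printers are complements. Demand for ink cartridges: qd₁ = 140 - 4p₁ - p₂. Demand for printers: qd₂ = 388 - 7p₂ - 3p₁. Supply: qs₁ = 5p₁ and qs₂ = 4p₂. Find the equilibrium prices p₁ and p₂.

Market 1: 140 - 4p₁ - p₂ = 5p₁ → 9p₁ + p₂ = 140.
Market 2: 11p₂ + 3p₁ = 388.
Eliminating p₂: 11×(1) − 1×(2) gives 96p₁ = 1152, so p₁ = 12.
Back-substitute into (2): p₂ = (388 − 3×12) / 11 = 32.

p₁ = 12, p₂ = 32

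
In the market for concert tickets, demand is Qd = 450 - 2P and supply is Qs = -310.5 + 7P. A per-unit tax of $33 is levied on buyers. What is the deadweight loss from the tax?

Pre-tax equilibrium: P* = 84.5, Q* = 281.
Tax on buyers shifts demand to Qd = 450 − 2(P + 33) = 384 - 2P.
384 - 2P = -310.5 + 7P gives seller price Ps = 463/6; buyers pay Pb = 463/6 + 33 = 661/6.
New quantity: Q = 450 − 2(661/6) = 689/3.
DWL = ½ × 33 × (281 − 689/3) = 847.

Deadweight loss = 847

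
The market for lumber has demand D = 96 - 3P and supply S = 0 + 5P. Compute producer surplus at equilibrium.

Producer surplus = 360

Equilibrium: 96 - 3P = 0 + 5P gives P* = 12, Q* = 60.
Supply starts at P = 0 (where S = 0).
PS = ½(12 − 0)(60) = 360.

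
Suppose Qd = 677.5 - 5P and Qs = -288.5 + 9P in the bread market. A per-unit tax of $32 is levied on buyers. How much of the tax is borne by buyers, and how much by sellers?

Buyers bear 144/7, sellers bear 80/7

Pre-tax equilibrium: P* = 69, Q* = 332.5.
Tax on buyers shifts demand to Qd = 677.5 − 5(P + 32) = 517.5 - 5P.
517.5 - 5P = -288.5 + 9P gives seller price Ps = 403/7; buyers pay Pb = 403/7 + 32 = 627/7.
New quantity: Q = 677.5 − 5(627/7) = 3215/14.
Buyer burden = 627/7 − 69 = 144/7; seller burden = 69 − 403/7 = 80/7.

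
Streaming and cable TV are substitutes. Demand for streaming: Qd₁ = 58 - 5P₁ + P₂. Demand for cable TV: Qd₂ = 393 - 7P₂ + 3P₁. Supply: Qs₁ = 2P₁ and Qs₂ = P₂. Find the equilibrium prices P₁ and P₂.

Market 1: 58 - 5P₁ + P₂ = 2P₁ → 7P₁ - P₂ = 58.
Market 2: 8P₂ - 3P₁ = 393.
Eliminating P₂: 8×(1) + 1×(2) gives 53P₁ = 857, so P₁ = 857/53.
Back-substitute into (2): P₂ = (393 + 3×857/53) / 8 = 2925/53.

P₁ = 857/53, P₂ = 2925/53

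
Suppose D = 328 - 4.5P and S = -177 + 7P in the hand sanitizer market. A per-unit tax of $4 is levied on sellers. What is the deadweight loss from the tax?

Deadweight loss = 504/23

Pre-tax equilibrium: P* = 1010/23, Q* = 2999/23.
Tax on sellers shifts supply to S = -177 + 7(P − 4) = -205 + 7P.
328 - 4.5P = -205 + 7P gives buyer price Pb = 1066/23; sellers receive Ps = 1066/23 − 4 = 974/23.
New quantity: Q = 328 − 4.5(1066/23) = 2747/23.
DWL = ½ × 4 × (2999/23 − 2747/23) = 504/23.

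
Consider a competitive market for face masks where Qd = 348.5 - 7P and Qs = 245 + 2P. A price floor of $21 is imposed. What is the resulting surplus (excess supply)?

Surplus = 85.5

Equilibrium price would be P* = 11.5, so the floor at 21 binds.
At P = 21: Qd = 201.5, Qs = 287.
Surplus = 287 − 201.5 = 85.5.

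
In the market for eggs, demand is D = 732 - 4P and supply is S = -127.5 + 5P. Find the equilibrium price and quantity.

P* = 95.5, Q* = 350

Set D = S: 732 - 4P = -127.5 + 5P.
859.5 = 9P, so P* = 95.5.
Q* = 732 − 4(95.5) = 350.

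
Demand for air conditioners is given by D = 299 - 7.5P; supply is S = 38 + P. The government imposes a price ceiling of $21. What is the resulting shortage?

Shortage = 82.5

Equilibrium price would be P* = 522/17, so the ceiling at 21 binds.
At P = 21: D = 299 − 7.5(21) = 141.5, S = 38 + 1(21) = 59.
Shortage = 141.5 − 59 = 82.5.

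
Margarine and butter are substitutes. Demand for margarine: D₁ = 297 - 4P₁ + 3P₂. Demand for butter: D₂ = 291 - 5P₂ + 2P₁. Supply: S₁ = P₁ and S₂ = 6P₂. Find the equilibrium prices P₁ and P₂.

P₁ = 4140/49, P₂ = 2049/49

Market 1: 297 - 4P₁ + 3P₂ = P₁ → 5P₁ - 3P₂ = 297.
Market 2: 11P₂ - 2P₁ = 291.
Eliminating P₂: 11×(1) + 3×(2) gives 49P₁ = 4140, so P₁ = 4140/49.
Back-substitute into (2): P₂ = (291 + 2×4140/49) / 11 = 2049/49.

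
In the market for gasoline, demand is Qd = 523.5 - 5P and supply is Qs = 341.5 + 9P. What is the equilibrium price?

Set Qd = Qs: 523.5 - 5P = 341.5 + 9P.
182 = 14P, so P* = 13.
Q* = 523.5 − 5(13) = 458.5.

P* = 13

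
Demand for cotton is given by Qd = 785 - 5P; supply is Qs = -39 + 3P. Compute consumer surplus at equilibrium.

Equilibrium: 785 - 5P = -39 + 3P gives P* = 103, Q* = 270.
Demand choke price (Qd = 0): P = 157.
CS = ½(157 − 103)(270) = 7290.

Consumer surplus = 7290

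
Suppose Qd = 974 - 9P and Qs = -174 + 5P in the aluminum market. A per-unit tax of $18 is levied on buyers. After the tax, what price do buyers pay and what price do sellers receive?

Buyers pay 619/7, sellers receive 493/7

Pre-tax equilibrium: P* = 82, Q* = 236.
Tax on buyers shifts demand to Qd = 974 − 9(P + 18) = 812 - 9P.
812 - 9P = -174 + 5P gives seller price Ps = 493/7; buyers pay Pb = 493/7 + 18 = 619/7.
New quantity: Q = 974 − 9(619/7) = 1247/7.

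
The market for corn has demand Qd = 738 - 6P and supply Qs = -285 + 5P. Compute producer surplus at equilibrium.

Producer surplus = 3240

Equilibrium: 738 - 6P = -285 + 5P gives P* = 93, Q* = 180.
Supply starts at P = 57 (where Qs = 0).
PS = ½(93 − 57)(180) = 3240.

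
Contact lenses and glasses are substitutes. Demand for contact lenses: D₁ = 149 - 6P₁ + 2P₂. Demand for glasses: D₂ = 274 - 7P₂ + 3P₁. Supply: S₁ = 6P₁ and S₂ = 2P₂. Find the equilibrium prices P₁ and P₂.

P₁ = 1889/102, P₂ = 1245/34

Market 1: 149 - 6P₁ + 2P₂ = 6P₁ → 12P₁ - 2P₂ = 149.
Market 2: 9P₂ - 3P₁ = 274.
Eliminating P₂: 9×(1) + 2×(2) gives 102P₁ = 1889, so P₁ = 1889/102.
Back-substitute into (2): P₂ = (274 + 3×1889/102) / 9 = 1245/34.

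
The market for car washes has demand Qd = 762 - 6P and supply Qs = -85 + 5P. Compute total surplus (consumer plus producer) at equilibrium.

Equilibrium: 762 - 6P = -85 + 5P gives P* = 77, Q* = 300.
Demand choke price: P = 127; supply starts at P = 17.
CS = ½(127 − 77)(300) = 7500; PS = ½(77 − 17)(300) = 9000.

Total surplus = 16500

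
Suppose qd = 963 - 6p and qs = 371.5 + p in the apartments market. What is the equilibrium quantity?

q* = 456

Set qd = qs: 963 - 6p = 371.5 + p.
591.5 = 7p, so p* = 84.5.
q* = 963 − 6(84.5) = 456.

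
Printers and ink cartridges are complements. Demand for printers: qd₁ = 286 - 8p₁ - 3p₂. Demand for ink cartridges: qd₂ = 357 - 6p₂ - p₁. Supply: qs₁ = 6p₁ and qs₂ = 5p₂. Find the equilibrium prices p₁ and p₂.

p₁ = 2075/151, p₂ = 4712/151

Market 1: 286 - 8p₁ - 3p₂ = 6p₁ → 14p₁ + 3p₂ = 286.
Market 2: 11p₂ + p₁ = 357.
Eliminating p₂: 11×(1) − 3×(2) gives 151p₁ = 2075, so p₁ = 2075/151.
Back-substitute into (2): p₂ = (357 − 1×2075/151) / 11 = 4712/151.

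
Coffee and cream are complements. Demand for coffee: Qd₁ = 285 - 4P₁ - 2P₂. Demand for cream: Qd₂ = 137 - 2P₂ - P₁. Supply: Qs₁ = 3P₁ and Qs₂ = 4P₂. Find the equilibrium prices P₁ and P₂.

Market 1: 285 - 4P₁ - 2P₂ = 3P₁ → 7P₁ + 2P₂ = 285.
Market 2: 6P₂ + P₁ = 137.
Eliminating P₂: 6×(1) − 2×(2) gives 40P₁ = 1436, so P₁ = 35.9.
Back-substitute into (2): P₂ = (137 − 1×35.9) / 6 = 16.85.

P₁ = 35.9, P₂ = 16.85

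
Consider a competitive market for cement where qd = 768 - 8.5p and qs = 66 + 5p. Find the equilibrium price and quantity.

Set qd = qs: 768 - 8.5p = 66 + 5p.
702 = 13.5p, so p* = 52.
q* = 768 − 8.5(52) = 326.

p* = 52, q* = 326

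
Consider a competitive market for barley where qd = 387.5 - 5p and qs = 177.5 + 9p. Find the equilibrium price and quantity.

p* = 15, q* = 312.5

Set qd = qs: 387.5 - 5p = 177.5 + 9p.
210 = 14p, so p* = 15.
q* = 387.5 − 5(15) = 312.5.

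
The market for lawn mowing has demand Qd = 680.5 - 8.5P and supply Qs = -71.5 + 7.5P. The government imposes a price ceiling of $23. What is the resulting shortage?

Shortage = 384

Equilibrium price would be P* = 47, so the ceiling at 23 binds.
At P = 23: Qd = 680.5 − 8.5(23) = 485, Qs = -71.5 + 7.5(23) = 101.
Shortage = 485 − 101 = 384.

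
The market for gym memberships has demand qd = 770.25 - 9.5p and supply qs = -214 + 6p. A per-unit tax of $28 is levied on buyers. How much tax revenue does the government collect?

Pre-tax equilibrium: p* = 63.5, q* = 167.
Tax on buyers shifts demand to qd = 770.25 − 9.5(p + 28) = 504.25 - 9.5p.
504.25 - 9.5p = -214 + 6p gives seller price ps = 2873/62; buyers pay pb = 2873/62 + 28 = 4609/62.
New quantity: q = 770.25 − 9.5(4609/62) = 1985/31.
Revenue = 28 × 1985/31 = 55580/31.

Tax revenue = 55580/31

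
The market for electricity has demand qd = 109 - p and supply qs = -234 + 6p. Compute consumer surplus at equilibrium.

Consumer surplus = 1800

Equilibrium: 109 - p = -234 + 6p gives p* = 49, q* = 60.
Demand choke price (qd = 0): p = 109.
CS = ½(109 − 49)(60) = 1800.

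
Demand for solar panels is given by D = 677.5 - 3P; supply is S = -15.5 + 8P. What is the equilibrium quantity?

Q* = 488.5

Set D = S: 677.5 - 3P = -15.5 + 8P.
693 = 11P, so P* = 63.
Q* = 677.5 − 3(63) = 488.5.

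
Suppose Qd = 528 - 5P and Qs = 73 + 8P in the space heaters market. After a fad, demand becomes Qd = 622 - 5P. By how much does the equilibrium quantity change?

ΔQ = 752/13

Original equilibrium: P* = 35, Q* = 353.
New equilibrium: 622 - 5P = 73 + 8P, so 549 = 13P and P' = 549/13; Q' = 622 − 5(549/13) = 5341/13.
Change in quantity: 5341/13 − 353 = 752/13.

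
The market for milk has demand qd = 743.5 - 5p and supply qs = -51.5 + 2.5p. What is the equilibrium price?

p* = 106

Set qd = qs: 743.5 - 5p = -51.5 + 2.5p.
795 = 7.5p, so p* = 106.
q* = 743.5 − 5(106) = 213.5.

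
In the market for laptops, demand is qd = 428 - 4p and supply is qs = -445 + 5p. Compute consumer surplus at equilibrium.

Equilibrium: 428 - 4p = -445 + 5p gives p* = 97, q* = 40.
Demand choke price (qd = 0): p = 107.
CS = ½(107 − 97)(40) = 200.

Consumer surplus = 200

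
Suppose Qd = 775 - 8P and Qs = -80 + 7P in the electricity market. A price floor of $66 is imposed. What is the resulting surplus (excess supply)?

Surplus = 135

Equilibrium price would be P* = 57, so the floor at 66 binds.
At P = 66: Qd = 247, Qs = 382.
Surplus = 382 − 247 = 135.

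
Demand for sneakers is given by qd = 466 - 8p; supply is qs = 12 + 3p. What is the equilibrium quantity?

q* = 1494/11

Set qd = qs: 466 - 8p = 12 + 3p.
454 = 11p, so p* = 454/11.
q* = 466 − 8(454/11) = 1494/11.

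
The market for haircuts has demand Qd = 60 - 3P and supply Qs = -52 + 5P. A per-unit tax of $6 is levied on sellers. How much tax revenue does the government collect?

Pre-tax equilibrium: P* = 14, Q* = 18.
Tax on sellers shifts supply to Qs = -52 + 5(P − 6) = -82 + 5P.
60 - 3P = -82 + 5P gives buyer price Pb = 17.75; sellers receive Ps = 17.75 − 6 = 11.75.
New quantity: Q = 60 − 3(17.75) = 6.75.
Revenue = 6 × 6.75 = 40.5.

Tax revenue = 40.5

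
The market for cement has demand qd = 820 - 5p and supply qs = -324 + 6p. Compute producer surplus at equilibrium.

Equilibrium: 820 - 5p = -324 + 6p gives p* = 104, q* = 300.
Supply starts at p = 54 (where qs = 0).
PS = ½(104 − 54)(300) = 7500.

Producer surplus = 7500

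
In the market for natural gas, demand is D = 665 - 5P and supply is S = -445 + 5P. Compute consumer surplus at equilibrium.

Equilibrium: 665 - 5P = -445 + 5P gives P* = 111, Q* = 110.
Demand choke price (D = 0): P = 133.
CS = ½(133 − 111)(110) = 1210.

Consumer surplus = 1210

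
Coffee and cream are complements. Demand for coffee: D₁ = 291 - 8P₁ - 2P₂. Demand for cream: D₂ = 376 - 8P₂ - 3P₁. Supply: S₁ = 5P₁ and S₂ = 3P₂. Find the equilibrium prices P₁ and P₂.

P₁ = 2449/137, P₂ = 4015/137

Market 1: 291 - 8P₁ - 2P₂ = 5P₁ → 13P₁ + 2P₂ = 291.
Market 2: 11P₂ + 3P₁ = 376.
Eliminating P₂: 11×(1) − 2×(2) gives 137P₁ = 2449, so P₁ = 2449/137.
Back-substitute into (2): P₂ = (376 − 3×2449/137) / 11 = 4015/137.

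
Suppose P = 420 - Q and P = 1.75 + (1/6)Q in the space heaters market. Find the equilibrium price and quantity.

P* = 61.5, Q* = 358.5

Set the two price expressions equal: 420 - Q = 1.75 + (1/6)Q.
418.25 = (7/6)Q, so Q* = 358.5.
P* = 420 − (1)(358.5) = 61.5.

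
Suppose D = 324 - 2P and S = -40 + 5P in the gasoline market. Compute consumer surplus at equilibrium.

Equilibrium: 324 - 2P = -40 + 5P gives P* = 52, Q* = 220.
Demand choke price (D = 0): P = 162.
CS = ½(162 − 52)(220) = 12100.

Consumer surplus = 12100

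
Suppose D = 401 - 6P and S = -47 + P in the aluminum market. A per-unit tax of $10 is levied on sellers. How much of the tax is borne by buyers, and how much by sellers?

Pre-tax equilibrium: P* = 64, Q* = 17.
Tax on sellers shifts supply to S = -47 + 1(P − 10) = -57 + P.
401 - 6P = -57 + P gives buyer price Pb = 458/7; sellers receive Ps = 458/7 − 10 = 388/7.
New quantity: Q = 401 − 6(458/7) = 59/7.
Buyer burden = 458/7 − 64 = 10/7; seller burden = 64 − 388/7 = 60/7.

Buyers bear 10/7, sellers bear 60/7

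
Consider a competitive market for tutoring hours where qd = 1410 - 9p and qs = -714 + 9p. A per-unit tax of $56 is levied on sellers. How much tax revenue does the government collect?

Pre-tax equilibrium: p* = 118, q* = 348.
Tax on sellers shifts supply to qs = -714 + 9(p − 56) = -1218 + 9p.
1410 - 9p = -1218 + 9p gives buyer price pb = 146; sellers receive ps = 146 − 56 = 90.
New quantity: q = 1410 − 9(146) = 96.
Revenue = 56 × 96 = 5376.

Tax revenue = 5376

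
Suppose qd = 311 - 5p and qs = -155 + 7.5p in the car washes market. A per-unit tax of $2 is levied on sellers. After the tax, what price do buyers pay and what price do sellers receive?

Pre-tax equilibrium: p* = 37.28, q* = 124.6.
Tax on sellers shifts supply to qs = -155 + 7.5(p − 2) = -170 + 7.5p.
311 - 5p = -170 + 7.5p gives buyer price pb = 38.48; sellers receive ps = 38.48 − 2 = 36.48.
New quantity: q = 311 − 5(38.48) = 118.6.

Buyers pay $38.48, sellers receive $36.48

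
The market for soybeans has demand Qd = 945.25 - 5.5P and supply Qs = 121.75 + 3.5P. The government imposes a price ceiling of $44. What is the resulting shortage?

Shortage = 427.5

Equilibrium price would be P* = 91.5, so the ceiling at 44 binds.
At P = 44: Qd = 945.25 − 5.5(44) = 703.25, Qs = 121.75 + 3.5(44) = 275.75.
Shortage = 703.25 − 275.75 = 427.5.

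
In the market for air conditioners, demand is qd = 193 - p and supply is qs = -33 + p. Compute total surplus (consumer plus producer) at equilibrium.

Equilibrium: 193 - p = -33 + p gives p* = 113, q* = 80.
Demand choke price: p = 193; supply starts at p = 33.
CS = ½(193 − 113)(80) = 3200; PS = ½(113 − 33)(80) = 3200.

Total surplus = 6400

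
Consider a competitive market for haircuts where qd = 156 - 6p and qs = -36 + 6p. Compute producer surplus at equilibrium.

Producer surplus = 300

Equilibrium: 156 - 6p = -36 + 6p gives p* = 16, q* = 60.
Supply starts at p = 6 (where qs = 0).
PS = ½(16 − 6)(60) = 300.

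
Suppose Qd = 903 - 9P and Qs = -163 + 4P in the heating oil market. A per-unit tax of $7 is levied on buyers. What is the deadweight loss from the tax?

Pre-tax equilibrium: P* = 82, Q* = 165.
Tax on buyers shifts demand to Qd = 903 − 9(P + 7) = 840 - 9P.
840 - 9P = -163 + 4P gives seller price Ps = 1003/13; buyers pay Pb = 1003/13 + 7 = 1094/13.
New quantity: Q = 903 − 9(1094/13) = 1893/13.
DWL = ½ × 7 × (165 − 1893/13) = 882/13.

Deadweight loss = 882/13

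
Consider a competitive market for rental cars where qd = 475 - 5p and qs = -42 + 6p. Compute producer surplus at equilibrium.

Producer surplus = 4800

Equilibrium: 475 - 5p = -42 + 6p gives p* = 47, q* = 240.
Supply starts at p = 7 (where qs = 0).
PS = ½(47 − 7)(240) = 4800.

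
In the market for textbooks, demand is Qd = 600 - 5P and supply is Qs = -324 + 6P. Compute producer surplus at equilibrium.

Equilibrium: 600 - 5P = -324 + 6P gives P* = 84, Q* = 180.
Supply starts at P = 54 (where Qs = 0).
PS = ½(84 − 54)(180) = 2700.

Producer surplus = 2700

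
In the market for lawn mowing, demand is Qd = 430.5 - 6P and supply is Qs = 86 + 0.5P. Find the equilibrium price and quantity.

Set Qd = Qs: 430.5 - 6P = 86 + 0.5P.
344.5 = 6.5P, so P* = 53.
Q* = 430.5 − 6(53) = 112.5.

P* = 53, Q* = 112.5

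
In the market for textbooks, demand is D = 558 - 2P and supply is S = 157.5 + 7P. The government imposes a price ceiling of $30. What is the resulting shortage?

Equilibrium price would be P* = 44.5, so the ceiling at 30 binds.
At P = 30: D = 558 − 2(30) = 498, S = 157.5 + 7(30) = 367.5.
Shortage = 498 − 367.5 = 130.5.

Shortage = 130.5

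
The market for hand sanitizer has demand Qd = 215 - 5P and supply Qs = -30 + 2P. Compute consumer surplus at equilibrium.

Consumer surplus = 160

Equilibrium: 215 - 5P = -30 + 2P gives P* = 35, Q* = 40.
Demand choke price (Qd = 0): P = 43.
CS = ½(43 − 35)(40) = 160.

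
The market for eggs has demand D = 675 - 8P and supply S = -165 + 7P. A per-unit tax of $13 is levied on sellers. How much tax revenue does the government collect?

Pre-tax equilibrium: P* = 56, Q* = 227.
Tax on sellers shifts supply to S = -165 + 7(P − 13) = -256 + 7P.
675 - 8P = -256 + 7P gives buyer price Pb = 931/15; sellers receive Ps = 931/15 − 13 = 736/15.
New quantity: Q = 675 − 8(931/15) = 2677/15.
Revenue = 13 × 2677/15 = 34801/15.

Tax revenue = 34801/15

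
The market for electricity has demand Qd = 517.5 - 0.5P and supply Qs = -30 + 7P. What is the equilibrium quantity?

Set Qd = Qs: 517.5 - 0.5P = -30 + 7P.
547.5 = 7.5P, so P* = 73.
Q* = 517.5 − 0.5(73) = 481.

Q* = 481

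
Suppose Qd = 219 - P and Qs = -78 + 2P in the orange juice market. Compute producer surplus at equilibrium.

Equilibrium: 219 - P = -78 + 2P gives P* = 99, Q* = 120.
Supply starts at P = 39 (where Qs = 0).
PS = ½(99 − 39)(120) = 3600.

Producer surplus = 3600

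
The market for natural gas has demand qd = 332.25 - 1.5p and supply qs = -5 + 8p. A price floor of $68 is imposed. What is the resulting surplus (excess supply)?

Equilibrium price would be p* = 35.5, so the floor at 68 binds.
At p = 68: qd = 230.25, qs = 539.
Surplus = 539 − 230.25 = 308.75.

Surplus = 308.75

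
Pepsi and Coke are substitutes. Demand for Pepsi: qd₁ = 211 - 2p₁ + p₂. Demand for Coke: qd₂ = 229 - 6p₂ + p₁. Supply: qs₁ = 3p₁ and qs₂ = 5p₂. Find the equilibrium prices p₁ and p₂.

Market 1: 211 - 2p₁ + p₂ = 3p₁ → 5p₁ - p₂ = 211.
Market 2: 11p₂ - p₁ = 229.
Eliminating p₂: 11×(1) + 1×(2) gives 54p₁ = 2550, so p₁ = 425/9.
Back-substitute into (2): p₂ = (229 + 1×425/9) / 11 = 226/9.

p₁ = 425/9, p₂ = 226/9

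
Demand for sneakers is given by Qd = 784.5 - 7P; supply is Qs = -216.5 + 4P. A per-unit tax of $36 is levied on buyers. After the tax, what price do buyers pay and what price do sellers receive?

Pre-tax equilibrium: P* = 91, Q* = 147.5.
Tax on buyers shifts demand to Qd = 784.5 − 7(P + 36) = 532.5 - 7P.
532.5 - 7P = -216.5 + 4P gives seller price Ps = 749/11; buyers pay Pb = 749/11 + 36 = 1145/11.
New quantity: Q = 784.5 − 7(1145/11) = 1229/22.

Buyers pay 1145/11, sellers receive 749/11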